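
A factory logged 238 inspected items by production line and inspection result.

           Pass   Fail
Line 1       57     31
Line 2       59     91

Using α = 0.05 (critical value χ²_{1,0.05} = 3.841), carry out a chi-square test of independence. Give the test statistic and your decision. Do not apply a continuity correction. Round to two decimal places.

14.37; reject H₀

Row totals: 88, 150. Column totals: 116, 122. Grand total N = 238.
Expected counts (row total × column total / N):
  Line 1, Pass: 88×116/238 = 42.891
  Line 1, Fail: 88×122/238 = 45.109
  Line 2, Pass: 150×116/238 = 73.109
  Line 2, Fail: 150×122/238 = 76.891
Contributions (O − E)²/E:
  (57 − 42.891)²/42.891 = 4.6412
  (31 − 45.109)²/45.109 = 4.4130
  (59 − 73.109)²/73.109 = 2.7228
  (91 − 76.891)²/76.891 = 2.5889
χ² = 4.6412 + 4.4130 + 2.7228 + 2.5889 = 14.37
df = (2−1)(2−1) = 1. Since 14.37 > 3.841, reject the null hypothesis of independence at α = 0.05.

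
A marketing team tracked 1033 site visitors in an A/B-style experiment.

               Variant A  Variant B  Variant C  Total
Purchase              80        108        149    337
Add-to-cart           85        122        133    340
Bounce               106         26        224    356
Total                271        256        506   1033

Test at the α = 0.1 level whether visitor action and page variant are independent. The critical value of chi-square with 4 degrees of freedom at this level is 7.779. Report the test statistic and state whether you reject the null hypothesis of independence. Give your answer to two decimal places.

93.11; reject H₀

Grand total N = 1033.
Expected counts (row total × column total / N):
  Purchase, Variant A: 337×271/1033 = 88.409
  Purchase, Variant B: 337×256/1033 = 83.516
  Purchase, Variant C: 337×506/1033 = 165.075
  Add-to-cart, Variant A: 340×271/1033 = 89.197
  Add-to-cart, Variant B: 340×256/1033 = 84.259
  Add-to-cart, Variant C: 340×506/1033 = 166.544
  Bounce, Variant A: 356×271/1033 = 93.394
  Bounce, Variant B: 356×256/1033 = 88.225
  Bounce, Variant C: 356×506/1033 = 174.381
Contributions (O − E)²/E:
  (80 − 88.409)²/88.409 = 0.7998
  (108 − 83.516)²/83.516 = 7.1779
  (149 − 165.075)²/165.075 = 1.5654
  (85 − 89.197)²/89.197 = 0.1975
  (122 − 84.259)²/84.259 = 16.9048
  (133 − 166.544)²/166.544 = 6.7562
  (106 − 93.394)²/93.394 = 1.7015
  (26 − 88.225)²/88.225 = 43.8872
  (224 − 174.381)²/174.381 = 14.1188
χ² = 0.7998 + 7.1779 + 1.5654 + 0.1975 + 16.9048 + 6.7562 + 1.7015 + 43.8872 + 14.1188 = 93.11
df = (3−1)(3−1) = 4. Since 93.11 > 7.779, reject the null hypothesis of independence at α = 0.1.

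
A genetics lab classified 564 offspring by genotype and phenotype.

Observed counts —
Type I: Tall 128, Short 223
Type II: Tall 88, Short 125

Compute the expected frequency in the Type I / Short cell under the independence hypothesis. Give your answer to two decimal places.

216.57

Row total (Type I) = 351; column total (Short) = 348; grand total N = 564.
Expected count = (row total × column total) / N = 351 × 348 / 564 = 216.57.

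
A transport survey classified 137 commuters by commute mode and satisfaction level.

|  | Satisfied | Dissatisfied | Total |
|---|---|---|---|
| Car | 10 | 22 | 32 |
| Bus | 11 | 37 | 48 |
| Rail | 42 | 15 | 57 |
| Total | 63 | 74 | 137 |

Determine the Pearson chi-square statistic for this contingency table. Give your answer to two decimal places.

Grand total N = 137.
Expected counts (row total × column total / N):
  Car, Satisfied: 32×63/137 = 14.715
  Car, Dissatisfied: 32×74/137 = 17.285
  Bus, Satisfied: 48×63/137 = 22.073
  Bus, Dissatisfied: 48×74/137 = 25.927
  Rail, Satisfied: 57×63/137 = 26.212
  Rail, Dissatisfied: 57×74/137 = 30.788
Contributions (O − E)²/E:
  (10 − 14.715)²/14.715 = 1.5108
  (22 − 17.285)²/17.285 = 1.2862
  (11 − 22.073)²/22.073 = 5.5548
  (37 − 25.927)²/25.927 = 4.7291
  (42 − 26.212)²/26.212 = 9.5094
  (15 − 30.788)²/30.788 = 8.0960
χ² = 1.5108 + 1.2862 + 5.5548 + 4.7291 + 9.5094 + 8.0960 = 30.69

30.69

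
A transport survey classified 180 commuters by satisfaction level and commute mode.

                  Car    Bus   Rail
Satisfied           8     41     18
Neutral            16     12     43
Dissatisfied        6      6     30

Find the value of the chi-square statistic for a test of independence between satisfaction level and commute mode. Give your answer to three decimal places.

41.319

Row totals: 67, 71, 42. Column totals: 30, 59, 91. Grand total N = 180.
Expected counts (row total × column total / N):
  Satisfied, Car: 67×30/180 = 11.1667
  Satisfied, Bus: 67×59/180 = 21.9611
  Satisfied, Rail: 67×91/180 = 33.8722
  Neutral, Car: 71×30/180 = 11.8333
  Neutral, Bus: 71×59/180 = 23.2722
  Neutral, Rail: 71×91/180 = 35.8944
  Dissatisfied, Car: 42×30/180 = 7.0000
  Dissatisfied, Bus: 42×59/180 = 13.7667
  Dissatisfied, Rail: 42×91/180 = 21.2333
Contributions (O − E)²/E:
  (8 − 11.1667)²/11.1667 = 0.8980
  (41 − 21.9611)²/21.9611 = 16.5055
  (18 − 33.8722)²/33.8722 = 7.4376
  (16 − 11.8333)²/11.8333 = 1.4672
  (12 − 23.2722)²/23.2722 = 5.4598
  (43 − 35.8944)²/35.8944 = 1.4066
  (6 − 7.0000)²/7.0000 = 0.1429
  (6 − 13.7667)²/13.7667 = 4.3817
  (30 − 21.2333)²/21.2333 = 3.6196
χ² = 0.8980 + 16.5055 + 7.4376 + 1.4672 + 5.4598 + 1.4066 + 0.1429 + 4.3817 + 3.6196 = 41.319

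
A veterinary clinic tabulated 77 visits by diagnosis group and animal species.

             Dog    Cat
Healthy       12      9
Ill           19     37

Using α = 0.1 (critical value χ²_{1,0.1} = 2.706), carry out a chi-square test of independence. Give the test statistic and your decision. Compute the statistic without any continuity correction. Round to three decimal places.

3.422; reject H₀

Row totals: 21, 56. Column totals: 31, 46. Grand total N = 77.
Expected counts (row total × column total / N):
  Healthy, Dog: 21×31/77 = 8.4545
  Healthy, Cat: 21×46/77 = 12.5455
  Ill, Dog: 56×31/77 = 22.5455
  Ill, Cat: 56×46/77 = 33.4545
Contributions (O − E)²/E:
  (12 − 8.4545)²/8.4545 = 1.4868
  (9 − 12.5455)²/12.5455 = 1.0020
  (19 − 22.5455)²/22.5455 = 0.5576
  (37 − 33.4545)²/33.4545 = 0.3758
χ² = 1.4868 + 1.0020 + 0.5576 + 0.3758 = 3.422
df = (2−1)(2−1) = 1. Since 3.422 > 2.706, reject the null hypothesis of independence at α = 0.1.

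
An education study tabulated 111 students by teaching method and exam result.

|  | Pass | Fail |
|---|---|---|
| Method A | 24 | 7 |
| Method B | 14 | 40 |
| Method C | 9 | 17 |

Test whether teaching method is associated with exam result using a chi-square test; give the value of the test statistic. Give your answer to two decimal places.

Row totals: 31, 54, 26. Column totals: 47, 64. Grand total N = 111.
Expected counts (row total × column total / N):
  Method A, Pass: 31×47/111 = 13.126
  Method A, Fail: 31×64/111 = 17.874
  Method B, Pass: 54×47/111 = 22.865
  Method B, Fail: 54×64/111 = 31.135
  Method C, Pass: 26×47/111 = 11.009
  Method C, Fail: 26×64/111 = 14.991
Contributions (O − E)²/E:
  (24 − 13.126)²/13.126 = 9.0084
  (7 − 17.874)²/17.874 = 6.6154
  (14 − 22.865)²/22.865 = 3.4371
  (40 − 31.135)²/31.135 = 2.5241
  (9 − 11.009)²/11.009 = 0.3666
  (17 − 14.991)²/14.991 = 0.2692
χ² = 9.0084 + 6.6154 + 3.4371 + 2.5241 + 0.3666 + 0.2692 = 22.22

22.22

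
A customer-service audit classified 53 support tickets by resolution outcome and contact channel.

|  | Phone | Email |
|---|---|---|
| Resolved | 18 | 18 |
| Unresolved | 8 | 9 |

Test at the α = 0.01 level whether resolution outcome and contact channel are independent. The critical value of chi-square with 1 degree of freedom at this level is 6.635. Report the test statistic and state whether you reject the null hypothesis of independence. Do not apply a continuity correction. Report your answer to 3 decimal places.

Row totals: 36, 17. Column totals: 26, 27. Grand total N = 53.
Expected counts (row total × column total / N):
  Resolved, Phone: 36×26/53 = 17.6604
  Resolved, Email: 36×27/53 = 18.3396
  Unresolved, Phone: 17×26/53 = 8.3396
  Unresolved, Email: 17×27/53 = 8.6604
Contributions (O − E)²/E:
  (18 − 17.6604)²/17.6604 = 0.0065
  (18 − 18.3396)²/18.3396 = 0.0063
  (8 − 8.3396)²/8.3396 = 0.0138
  (9 − 8.6604)²/8.6604 = 0.0133
χ² = 0.0065 + 0.0063 + 0.0138 + 0.0133 = 0.040
df = (2−1)(2−1) = 1. Since 0.040 < 6.635, fail to reject the null hypothesis of independence at α = 0.01.

0.040; fail to reject H₀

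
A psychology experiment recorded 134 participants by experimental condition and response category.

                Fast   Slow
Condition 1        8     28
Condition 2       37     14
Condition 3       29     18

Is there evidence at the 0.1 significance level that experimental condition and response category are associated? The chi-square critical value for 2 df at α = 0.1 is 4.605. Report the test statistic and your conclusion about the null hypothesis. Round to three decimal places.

22.845; reject H₀

Row totals: 36, 51, 47. Column totals: 74, 60. Grand total N = 134.
Expected counts (row total × column total / N):
  Condition 1, Fast: 36×74/134 = 19.8806
  Condition 1, Slow: 36×60/134 = 16.1194
  Condition 2, Fast: 51×74/134 = 28.1642
  Condition 2, Slow: 51×60/134 = 22.8358
  Condition 3, Fast: 47×74/134 = 25.9552
  Condition 3, Slow: 47×60/134 = 21.0448
Contributions (O − E)²/E:
  (8 − 19.8806)²/19.8806 = 7.0998
  (28 − 16.1194)²/16.1194 = 8.7564
  (37 − 28.1642)²/28.1642 = 2.7720
  (14 − 22.8358)²/22.8358 = 3.4188
  (29 − 25.9552)²/25.9552 = 0.3572
  (18 − 21.0448)²/21.0448 = 0.4405
χ² = 7.0998 + 8.7564 + 2.7720 + 3.4188 + 0.3572 + 0.4405 = 22.845
df = (3−1)(2−1) = 2. Since 22.845 > 4.605, reject the null hypothesis of independence at α = 0.1.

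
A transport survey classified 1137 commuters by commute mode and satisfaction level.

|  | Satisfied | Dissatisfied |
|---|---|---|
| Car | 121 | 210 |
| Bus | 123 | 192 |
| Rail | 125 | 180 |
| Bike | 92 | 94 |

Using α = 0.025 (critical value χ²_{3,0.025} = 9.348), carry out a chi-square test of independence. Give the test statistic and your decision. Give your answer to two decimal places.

Row totals: 331, 315, 305, 186. Column totals: 461, 676. Grand total N = 1137.
Expected counts (row total × column total / N):
  Car, Satisfied: 331×461/1137 = 134.205
  Car, Dissatisfied: 331×676/1137 = 196.795
  Bus, Satisfied: 315×461/1137 = 127.718
  Bus, Dissatisfied: 315×676/1137 = 187.282
  Rail, Satisfied: 305×461/1137 = 123.663
  Rail, Dissatisfied: 305×676/1137 = 181.337
  Bike, Satisfied: 186×461/1137 = 75.414
  Bike, Dissatisfied: 186×676/1137 = 110.586
Contributions (O − E)²/E:
  (121 − 134.205)²/134.205 = 1.2993
  (210 − 196.795)²/196.795 = 0.8861
  (123 − 127.718)²/127.718 = 0.1743
  (192 − 187.282)²/187.282 = 0.1189
  (125 − 123.663)²/123.663 = 0.0145
  (180 − 181.337)²/181.337 = 0.0099
  (92 − 75.414)²/75.414 = 3.6478
  (94 − 110.586)²/110.586 = 2.4876
χ² = 1.2993 + 0.8861 + 0.1743 + 0.1189 + 0.0145 + 0.0099 + 3.6478 + 2.4876 = 8.64
df = (4−1)(2−1) = 3. Since 8.64 < 9.348, fail to reject the null hypothesis of independence at α = 0.025.

8.64; fail to reject H₀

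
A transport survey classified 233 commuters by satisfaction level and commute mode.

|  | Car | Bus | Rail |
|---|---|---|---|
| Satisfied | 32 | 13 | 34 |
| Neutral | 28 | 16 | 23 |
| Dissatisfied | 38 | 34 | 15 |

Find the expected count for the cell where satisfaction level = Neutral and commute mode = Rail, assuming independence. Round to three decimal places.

Row total (Neutral) = 67; column total (Rail) = 72; grand total N = 233.
Expected count = (row total × column total) / N = 67 × 72 / 233 = 20.704.

20.704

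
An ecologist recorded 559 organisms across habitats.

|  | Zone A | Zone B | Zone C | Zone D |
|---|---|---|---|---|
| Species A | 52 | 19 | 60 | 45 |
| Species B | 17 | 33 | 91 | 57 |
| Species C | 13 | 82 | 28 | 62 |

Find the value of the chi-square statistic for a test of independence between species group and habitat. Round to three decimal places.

Row totals: 176, 198, 185. Column totals: 82, 134, 179, 164. Grand total N = 559.
Expected counts (row total × column total / N):
  Species A, Zone A: 176×82/559 = 25.8175
  Species A, Zone B: 176×134/559 = 42.1896
  Species A, Zone C: 176×179/559 = 56.3578
  Species A, Zone D: 176×164/559 = 51.6351
  Species B, Zone A: 198×82/559 = 29.0447
  Species B, Zone B: 198×134/559 = 47.4633
  Species B, Zone C: 198×179/559 = 63.4025
  Species B, Zone D: 198×164/559 = 58.0894
  Species C, Zone A: 185×82/559 = 27.1377
  Species C, Zone B: 185×134/559 = 44.3470
  Species C, Zone C: 185×179/559 = 59.2397
  Species C, Zone D: 185×164/559 = 54.2755
Contributions (O − E)²/E:
  (52 − 25.8175)²/25.8175 = 26.5527
  (19 − 42.1896)²/42.1896 = 12.7462
  (60 − 56.3578)²/56.3578 = 0.2354
  (45 − 51.6351)²/51.6351 = 0.8526
  (17 − 29.0447)²/29.0447 = 4.9949
  (33 − 47.4633)²/47.4633 = 4.4073
  (91 − 63.4025)²/63.4025 = 12.0125
  (57 − 58.0894)²/58.0894 = 0.0204
  (13 − 27.1377)²/27.1377 = 7.3652
  (82 − 44.3470)²/44.3470 = 31.9694
  (28 − 59.2397)²/59.2397 = 16.4741
  (62 − 54.2755)²/54.2755 = 1.0994
χ² = 26.5527 + 12.7462 + 0.2354 + 0.8526 + 4.9949 + 4.4073 + 12.0125 + 0.0204 + 7.3652 + 31.9694 + 16.4741 + 1.0994 = 118.730

118.730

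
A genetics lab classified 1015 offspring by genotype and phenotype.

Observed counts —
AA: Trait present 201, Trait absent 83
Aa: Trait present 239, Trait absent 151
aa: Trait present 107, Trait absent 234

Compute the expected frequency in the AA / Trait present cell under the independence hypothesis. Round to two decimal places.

Row total (AA) = 284; column total (Trait present) = 547; grand total N = 1015.
Expected count = (row total × column total) / N = 284 × 547 / 1015 = 153.05.

153.05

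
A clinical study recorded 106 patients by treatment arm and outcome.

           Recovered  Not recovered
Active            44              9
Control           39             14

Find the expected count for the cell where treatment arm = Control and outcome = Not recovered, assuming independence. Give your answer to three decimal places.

Row total (Control) = 53; column total (Not recovered) = 23; grand total N = 106.
Expected count = (row total × column total) / N = 53 × 23 / 106 = 11.500.

11.500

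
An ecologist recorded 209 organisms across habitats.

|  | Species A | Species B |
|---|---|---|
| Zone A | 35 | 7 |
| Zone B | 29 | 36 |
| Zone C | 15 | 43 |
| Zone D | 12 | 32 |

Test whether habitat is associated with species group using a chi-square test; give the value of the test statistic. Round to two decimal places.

39.19

Row totals: 42, 65, 58, 44. Column totals: 91, 118. Grand total N = 209.
Expected counts (row total × column total / N):
  Zone A, Species A: 42×91/209 = 18.2871
  Zone A, Species B: 42×118/209 = 23.7129
  Zone B, Species A: 65×91/209 = 28.3014
  Zone B, Species B: 65×118/209 = 36.6986
  Zone C, Species A: 58×91/209 = 25.2536
  Zone C, Species B: 58×118/209 = 32.7464
  Zone D, Species A: 44×91/209 = 19.1579
  Zone D, Species B: 44×118/209 = 24.8421
Contributions (O − E)²/E:
  (35 − 18.2871)²/18.2871 = 15.2742
  (7 − 23.7129)²/23.7129 = 11.7793
  (29 − 28.3014)²/28.3014 = 0.0172
  (36 − 36.6986)²/36.6986 = 0.0133
  (15 − 25.2536)²/25.2536 = 4.1632
  (43 − 32.7464)²/32.7464 = 3.2106
  (12 − 19.1579)²/19.1579 = 2.6744
  (32 − 24.8421)²/24.8421 = 2.0624
χ² = 15.2742 + 11.7793 + 0.0172 + 0.0133 + 4.1632 + 3.2106 + 2.6744 + 2.0624 = 39.19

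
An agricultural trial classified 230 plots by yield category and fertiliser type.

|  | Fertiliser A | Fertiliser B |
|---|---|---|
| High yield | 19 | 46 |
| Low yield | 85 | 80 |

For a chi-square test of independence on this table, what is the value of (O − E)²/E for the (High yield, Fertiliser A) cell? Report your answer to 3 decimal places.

3.674

Row total (High yield) = 65; column total (Fertiliser A) = 104; N = 230.
Expected count E = 65 × 104 / 230 = 29.3913.
Contribution = (O − E)²/E = (19 − 29.3913)² / 29.3913 = 3.674.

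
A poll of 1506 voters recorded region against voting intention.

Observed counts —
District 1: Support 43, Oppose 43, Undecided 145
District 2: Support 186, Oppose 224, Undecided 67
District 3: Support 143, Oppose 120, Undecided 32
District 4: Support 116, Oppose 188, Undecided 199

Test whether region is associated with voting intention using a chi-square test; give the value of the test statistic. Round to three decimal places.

268.223

Row totals: 231, 477, 295, 503. Column totals: 488, 575, 443. Grand total N = 1506.
Expected counts (row total × column total / N):
  District 1, Support: 231×488/1506 = 74.8526
  District 1, Oppose: 231×575/1506 = 88.1972
  District 1, Undecided: 231×443/1506 = 67.9502
  District 2, Support: 477×488/1506 = 154.5657
  District 2, Oppose: 477×575/1506 = 182.1215
  District 2, Undecided: 477×443/1506 = 140.3127
  District 3, Support: 295×488/1506 = 95.5910
  District 3, Oppose: 295×575/1506 = 112.6328
  District 3, Undecided: 295×443/1506 = 86.7762
  District 4, Support: 503×488/1506 = 162.9907
  District 4, Oppose: 503×575/1506 = 192.0485
  District 4, Undecided: 503×443/1506 = 147.9608
Contributions (O − E)²/E:
  (43 − 74.8526)²/74.8526 = 13.5545
  (43 − 88.1972)²/88.1972 = 23.1616
  (145 − 67.9502)²/67.9502 = 87.3680
  (186 − 154.5657)²/154.5657 = 6.3928
  (224 − 182.1215)²/182.1215 = 9.6299
  (67 − 140.3127)²/140.3127 = 38.3055
  (143 − 95.5910)²/95.5910 = 23.5128
  (120 − 112.6328)²/112.6328 = 0.4819
  (32 − 86.7762)²/86.7762 = 34.5767
  (116 − 162.9907)²/162.9907 = 13.5476
  (188 − 192.0485)²/192.0485 = 0.0853
  (199 − 147.9608)²/147.9608 = 17.6060
χ² = 13.5545 + 23.1616 + 87.3680 + 6.3928 + 9.6299 + 38.3055 + 23.5128 + 0.4819 + 34.5767 + 13.5476 + 0.0853 + 17.6060 = 268.223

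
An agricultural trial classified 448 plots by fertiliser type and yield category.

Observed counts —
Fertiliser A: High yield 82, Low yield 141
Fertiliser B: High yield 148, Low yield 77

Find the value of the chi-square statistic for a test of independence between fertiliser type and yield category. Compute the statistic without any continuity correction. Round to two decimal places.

Row totals: 223, 225. Column totals: 230, 218. Grand total N = 448.
Expected counts (row total × column total / N):
  Fertiliser A, High yield: 223×230/448 = 114.487
  Fertiliser A, Low yield: 223×218/448 = 108.513
  Fertiliser B, High yield: 225×230/448 = 115.513
  Fertiliser B, Low yield: 225×218/448 = 109.487
Contributions (O − E)²/E:
  (82 − 114.487)²/114.487 = 9.2186
  (141 − 108.513)²/108.513 = 9.7261
  (148 − 115.513)²/115.513 = 9.1367
  (77 − 109.487)²/109.487 = 9.6395
χ² = 9.2186 + 9.7261 + 9.1367 + 9.6395 = 37.72

37.72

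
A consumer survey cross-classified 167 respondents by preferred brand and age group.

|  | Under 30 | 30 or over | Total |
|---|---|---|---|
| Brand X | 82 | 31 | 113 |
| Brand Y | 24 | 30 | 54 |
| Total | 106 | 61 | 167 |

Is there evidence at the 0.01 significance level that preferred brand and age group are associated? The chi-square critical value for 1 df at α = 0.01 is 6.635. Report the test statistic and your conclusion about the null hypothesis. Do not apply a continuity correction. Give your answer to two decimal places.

12.46; reject H₀

Grand total N = 167.
Expected counts (row total × column total / N):
  Brand X, Under 30: 113×106/167 = 71.725
  Brand X, 30 or over: 113×61/167 = 41.275
  Brand Y, Under 30: 54×106/167 = 34.275
  Brand Y, 30 or over: 54×61/167 = 19.725
Contributions (O − E)²/E:
  (82 − 71.725)²/71.725 = 1.4720
  (31 − 41.275)²/41.275 = 2.5579
  (24 − 34.275)²/34.275 = 3.0803
  (30 − 19.725)²/19.725 = 5.3524
χ² = 1.4720 + 2.5579 + 3.0803 + 5.3524 = 12.46
df = (2−1)(2−1) = 1. Since 12.46 > 6.635, reject the null hypothesis of independence at α = 0.01.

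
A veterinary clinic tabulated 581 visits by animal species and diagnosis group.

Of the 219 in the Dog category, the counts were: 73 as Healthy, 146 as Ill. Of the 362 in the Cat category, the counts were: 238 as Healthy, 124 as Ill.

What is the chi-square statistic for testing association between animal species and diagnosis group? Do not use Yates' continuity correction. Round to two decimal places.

57.63

Row totals: 219, 362. Column totals: 311, 270. Grand total N = 581.
Expected counts (row total × column total / N):
  Dog, Healthy: 219×311/581 = 117.227
  Dog, Ill: 219×270/581 = 101.773
  Cat, Healthy: 362×311/581 = 193.773
  Cat, Ill: 362×270/581 = 168.227
Contributions (O − E)²/E:
  (73 − 117.227)²/117.227 = 16.6858
  (146 − 101.773)²/101.773 = 19.2195
  (238 − 193.773)²/193.773 = 10.0944
  (124 − 168.227)²/168.227 = 11.6273
χ² = 16.6858 + 19.2195 + 10.0944 + 11.6273 = 57.63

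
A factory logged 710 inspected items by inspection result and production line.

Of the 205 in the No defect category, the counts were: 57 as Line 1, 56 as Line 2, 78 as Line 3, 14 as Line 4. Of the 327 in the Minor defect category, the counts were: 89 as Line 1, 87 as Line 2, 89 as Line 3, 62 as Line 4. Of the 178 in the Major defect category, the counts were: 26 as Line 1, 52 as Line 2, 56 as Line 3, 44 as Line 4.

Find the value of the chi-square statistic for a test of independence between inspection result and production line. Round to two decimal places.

33.65

Row totals: 205, 327, 178. Column totals: 172, 195, 223, 120. Grand total N = 710.
Expected counts (row total × column total / N):
  No defect, Line 1: 205×172/710 = 49.662
  No defect, Line 2: 205×195/710 = 56.303
  No defect, Line 3: 205×223/710 = 64.387
  No defect, Line 4: 205×120/710 = 34.648
  Minor defect, Line 1: 327×172/710 = 79.217
  Minor defect, Line 2: 327×195/710 = 89.810
  Minor defect, Line 3: 327×223/710 = 102.706
  Minor defect, Line 4: 327×120/710 = 55.268
  Major defect, Line 1: 178×172/710 = 43.121
  Major defect, Line 2: 178×195/710 = 48.887
  Major defect, Line 3: 178×223/710 = 55.907
  Major defect, Line 4: 178×120/710 = 30.085
Contributions (O − E)²/E:
  (57 − 49.662)²/49.662 = 1.0843
  (56 − 56.303)²/56.303 = 0.0016
  (78 − 64.387)²/64.387 = 2.8781
  (14 − 34.648)²/34.648 = 12.3049
  (89 − 79.217)²/79.217 = 1.2082
  (87 − 89.810)²/89.810 = 0.0879
  (89 − 102.706)²/102.706 = 1.8291
  (62 − 55.268)²/55.268 = 0.8200
  (26 − 43.121)²/43.121 = 6.7978
  (52 − 48.887)²/48.887 = 0.1982
  (56 − 55.907)²/55.907 = 0.0002
  (44 − 30.085)²/30.085 = 6.4360
χ² = 1.0843 + 0.0016 + 2.8781 + 12.3049 + 1.2082 + 0.0879 + 1.8291 + 0.8200 + 6.7978 + 0.1982 + 0.0002 + 6.4360 = 33.65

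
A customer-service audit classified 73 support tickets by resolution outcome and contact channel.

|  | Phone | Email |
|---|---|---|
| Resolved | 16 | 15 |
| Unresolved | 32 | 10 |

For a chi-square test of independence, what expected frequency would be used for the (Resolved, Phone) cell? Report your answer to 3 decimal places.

20.384

Row total (Resolved) = 31; column total (Phone) = 48; grand total N = 73.
Expected count = (row total × column total) / N = 31 × 48 / 73 = 20.384.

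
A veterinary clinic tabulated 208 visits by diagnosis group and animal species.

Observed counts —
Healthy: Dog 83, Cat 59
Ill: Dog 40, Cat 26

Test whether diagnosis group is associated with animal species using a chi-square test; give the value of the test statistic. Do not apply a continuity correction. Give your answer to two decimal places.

0.09

Row totals: 142, 66. Column totals: 123, 85. Grand total N = 208.
Expected counts (row total × column total / N):
  Healthy, Dog: 142×123/208 = 83.971
  Healthy, Cat: 142×85/208 = 58.029
  Ill, Dog: 66×123/208 = 39.029
  Ill, Cat: 66×85/208 = 26.971
Contributions (O − E)²/E:
  (83 − 83.971)²/83.971 = 0.0112
  (59 − 58.029)²/58.029 = 0.0162
  (40 − 39.029)²/39.029 = 0.0242
  (26 − 26.971)²/26.971 = 0.0350
χ² = 0.0112 + 0.0162 + 0.0242 + 0.0350 = 0.09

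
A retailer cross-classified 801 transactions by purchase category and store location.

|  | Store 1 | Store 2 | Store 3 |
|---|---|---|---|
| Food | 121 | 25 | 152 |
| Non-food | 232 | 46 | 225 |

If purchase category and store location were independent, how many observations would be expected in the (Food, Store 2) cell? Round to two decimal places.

26.41

Row total (Food) = 298; column total (Store 2) = 71; grand total N = 801.
Expected count = (row total × column total) / N = 298 × 71 / 801 = 26.41.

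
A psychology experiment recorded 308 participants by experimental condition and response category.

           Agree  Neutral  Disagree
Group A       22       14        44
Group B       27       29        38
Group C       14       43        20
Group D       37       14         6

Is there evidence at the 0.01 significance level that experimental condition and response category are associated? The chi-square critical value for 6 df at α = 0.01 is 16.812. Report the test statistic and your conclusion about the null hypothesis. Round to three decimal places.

65.428; reject H₀

Row totals: 80, 94, 77, 57. Column totals: 100, 100, 108. Grand total N = 308.
Expected counts (row total × column total / N):
  Group A, Agree: 80×100/308 = 25.9740
  Group A, Neutral: 80×100/308 = 25.9740
  Group A, Disagree: 80×108/308 = 28.0519
  Group B, Agree: 94×100/308 = 30.5195
  Group B, Neutral: 94×100/308 = 30.5195
  Group B, Disagree: 94×108/308 = 32.9610
  Group C, Agree: 77×100/308 = 25.0000
  Group C, Neutral: 77×100/308 = 25.0000
  Group C, Disagree: 77×108/308 = 27.0000
  Group D, Agree: 57×100/308 = 18.5065
  Group D, Neutral: 57×100/308 = 18.5065
  Group D, Disagree: 57×108/308 = 19.9870
Contributions (O − E)²/E:
  (22 − 25.9740)²/25.9740 = 0.6080
  (14 − 25.9740)²/25.9740 = 5.5200
  (44 − 28.0519)²/28.0519 = 9.0668
  (27 − 30.5195)²/30.5195 = 0.4059
  (29 − 30.5195)²/30.5195 = 0.0757
  (38 − 32.9610)²/32.9610 = 0.7704
  (14 − 25.0000)²/25.0000 = 4.8400
  (43 − 25.0000)²/25.0000 = 12.9600
  (20 − 27.0000)²/27.0000 = 1.8148
  (37 − 18.5065)²/18.5065 = 18.4805
  (14 − 18.5065)²/18.5065 = 1.0974
  (6 − 19.9870)²/19.9870 = 9.7882
χ² = 0.6080 + 5.5200 + 9.0668 + 0.4059 + 0.0757 + 0.7704 + 4.8400 + 12.9600 + 1.8148 + 18.4805 + 1.0974 + 9.7882 = 65.428
df = (4−1)(3−1) = 6. Since 65.428 > 16.812, reject the null hypothesis of independence at α = 0.01.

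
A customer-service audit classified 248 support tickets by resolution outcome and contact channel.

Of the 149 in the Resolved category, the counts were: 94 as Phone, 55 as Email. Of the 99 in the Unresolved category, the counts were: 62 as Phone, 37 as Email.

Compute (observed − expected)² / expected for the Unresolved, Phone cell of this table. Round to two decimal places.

0.00

Row total (Unresolved) = 99; column total (Phone) = 156; N = 248.
Expected count E = 99 × 156 / 248 = 62.274.
Contribution = (O − E)²/E = (62 − 62.274)² / 62.274 = 0.00.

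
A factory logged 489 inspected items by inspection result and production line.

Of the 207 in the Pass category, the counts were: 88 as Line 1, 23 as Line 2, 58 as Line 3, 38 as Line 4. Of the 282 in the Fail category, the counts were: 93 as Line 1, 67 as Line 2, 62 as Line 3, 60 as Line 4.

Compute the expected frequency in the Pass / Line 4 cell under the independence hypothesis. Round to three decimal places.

41.485

Row total (Pass) = 207; column total (Line 4) = 98; grand total N = 489.
Expected count = (row total × column total) / N = 207 × 98 / 489 = 41.485.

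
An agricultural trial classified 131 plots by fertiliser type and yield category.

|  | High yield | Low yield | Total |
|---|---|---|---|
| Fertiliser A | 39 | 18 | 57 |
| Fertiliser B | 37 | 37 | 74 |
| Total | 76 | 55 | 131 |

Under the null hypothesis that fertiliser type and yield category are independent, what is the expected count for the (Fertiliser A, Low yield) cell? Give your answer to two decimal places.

23.93

Row total (Fertiliser A) = 57; column total (Low yield) = 55; grand total N = 131.
Expected count = (row total × column total) / N = 57 × 55 / 131 = 23.93.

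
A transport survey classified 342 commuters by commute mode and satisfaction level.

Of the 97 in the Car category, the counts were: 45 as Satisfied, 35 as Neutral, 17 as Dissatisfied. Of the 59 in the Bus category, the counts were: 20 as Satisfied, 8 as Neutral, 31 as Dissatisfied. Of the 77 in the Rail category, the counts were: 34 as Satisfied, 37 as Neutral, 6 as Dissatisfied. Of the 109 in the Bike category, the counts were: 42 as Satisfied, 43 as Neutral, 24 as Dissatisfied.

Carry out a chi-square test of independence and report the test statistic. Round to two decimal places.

Row totals: 97, 59, 77, 109. Column totals: 141, 123, 78. Grand total N = 342.
Expected counts (row total × column total / N):
  Car, Satisfied: 97×141/342 = 39.991
  Car, Neutral: 97×123/342 = 34.886
  Car, Dissatisfied: 97×78/342 = 22.123
  Bus, Satisfied: 59×141/342 = 24.325
  Bus, Neutral: 59×123/342 = 21.219
  Bus, Dissatisfied: 59×78/342 = 13.456
  Rail, Satisfied: 77×141/342 = 31.746
  Rail, Neutral: 77×123/342 = 27.693
  Rail, Dissatisfied: 77×78/342 = 17.561
  Bike, Satisfied: 109×141/342 = 44.939
  Bike, Neutral: 109×123/342 = 39.202
  Bike, Dissatisfied: 109×78/342 = 24.860
Contributions (O − E)²/E:
  (45 − 39.991)²/39.991 = 0.6274
  (35 − 34.886)²/34.886 = 0.0004
  (17 − 22.123)²/22.123 = 1.1863
  (20 − 24.325)²/24.325 = 0.7690
  (8 − 21.219)²/21.219 = 8.2352
  (31 − 13.456)²/13.456 = 22.8740
  (34 − 31.746)²/31.746 = 0.1600
  (37 − 27.693)²/27.693 = 3.1279
  (6 − 17.561)²/17.561 = 7.6110
  (42 − 44.939)²/44.939 = 0.1922
  (43 − 39.202)²/39.202 = 0.3680
  (24 − 24.860)²/24.860 = 0.0298
χ² = 0.6274 + 0.0004 + 1.1863 + 0.7690 + 8.2352 + 22.8740 + 0.1600 + 3.1279 + 7.6110 + 0.1922 + 0.3680 + 0.0298 = 45.18

45.18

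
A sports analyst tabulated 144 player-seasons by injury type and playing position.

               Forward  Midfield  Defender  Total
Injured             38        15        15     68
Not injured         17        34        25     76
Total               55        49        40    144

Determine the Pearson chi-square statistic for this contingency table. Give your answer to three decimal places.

Grand total N = 144.
Expected counts (row total × column total / N):
  Injured, Forward: 68×55/144 = 25.9722
  Injured, Midfield: 68×49/144 = 23.1389
  Injured, Defender: 68×40/144 = 18.8889
  Not injured, Forward: 76×55/144 = 29.0278
  Not injured, Midfield: 76×49/144 = 25.8611
  Not injured, Defender: 76×40/144 = 21.1111
Contributions (O − E)²/E:
  (38 − 25.9722)²/25.9722 = 5.5701
  (15 − 23.1389)²/23.1389 = 2.8628
  (15 − 18.8889)²/18.8889 = 0.8007
  (17 − 29.0278)²/29.0278 = 4.9838
  (34 − 25.8611)²/25.8611 = 2.5614
  (25 − 21.1111)²/21.1111 = 0.7164
χ² = 5.5701 + 2.8628 + 0.8007 + 4.9838 + 2.5614 + 0.7164 = 17.495

17.495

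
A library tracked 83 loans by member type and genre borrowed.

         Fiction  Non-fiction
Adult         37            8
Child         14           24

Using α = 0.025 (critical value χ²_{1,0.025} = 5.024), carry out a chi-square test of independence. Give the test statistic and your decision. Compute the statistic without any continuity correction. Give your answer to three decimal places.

17.910; reject H₀

Row totals: 45, 38. Column totals: 51, 32. Grand total N = 83.
Expected counts (row total × column total / N):
  Adult, Fiction: 45×51/83 = 27.6506
  Adult, Non-fiction: 45×32/83 = 17.3494
  Child, Fiction: 38×51/83 = 23.3494
  Child, Non-fiction: 38×32/83 = 14.6506
Contributions (O − E)²/E:
  (37 − 27.6506)²/27.6506 = 3.1613
  (8 − 17.3494)²/17.3494 = 5.0383
  (14 − 23.3494)²/23.3494 = 3.7436
  (24 − 14.6506)²/14.6506 = 5.9664
χ² = 3.1613 + 5.0383 + 3.7436 + 5.9664 = 17.910
df = (2−1)(2−1) = 1. Since 17.910 > 5.024, reject the null hypothesis of independence at α = 0.025.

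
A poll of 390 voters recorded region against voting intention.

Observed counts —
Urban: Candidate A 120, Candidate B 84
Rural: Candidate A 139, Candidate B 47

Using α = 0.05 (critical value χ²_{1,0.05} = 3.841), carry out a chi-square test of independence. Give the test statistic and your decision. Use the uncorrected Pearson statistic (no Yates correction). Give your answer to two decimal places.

11.04; reject H₀

Row totals: 204, 186. Column totals: 259, 131. Grand total N = 390.
Expected counts (row total × column total / N):
  Urban, Candidate A: 204×259/390 = 135.477
  Urban, Candidate B: 204×131/390 = 68.523
  Rural, Candidate A: 186×259/390 = 123.523
  Rural, Candidate B: 186×131/390 = 62.477
Contributions (O − E)²/E:
  (120 − 135.477)²/135.477 = 1.7681
  (84 − 68.523)²/68.523 = 3.4957
  (139 − 123.523)²/123.523 = 1.9392
  (47 − 62.477)²/62.477 = 3.8340
χ² = 1.7681 + 3.4957 + 1.9392 + 3.8340 = 11.04
df = (2−1)(2−1) = 1. Since 11.04 > 3.841, reject the null hypothesis of independence at α = 0.05.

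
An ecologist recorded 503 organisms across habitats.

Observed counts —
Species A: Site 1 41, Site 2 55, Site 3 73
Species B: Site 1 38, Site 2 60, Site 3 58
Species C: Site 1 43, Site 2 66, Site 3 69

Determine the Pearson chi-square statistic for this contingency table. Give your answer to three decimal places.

Row totals: 169, 156, 178. Column totals: 122, 181, 200. Grand total N = 503.
Expected counts (row total × column total / N):
  Species A, Site 1: 169×122/503 = 40.9901
  Species A, Site 2: 169×181/503 = 60.8131
  Species A, Site 3: 169×200/503 = 67.1968
  Species B, Site 1: 156×122/503 = 37.8370
  Species B, Site 2: 156×181/503 = 56.1352
  Species B, Site 3: 156×200/503 = 62.0278
  Species C, Site 1: 178×122/503 = 43.1730
  Species C, Site 2: 178×181/503 = 64.0517
  Species C, Site 3: 178×200/503 = 70.7753
Contributions (O − E)²/E:
  (41 − 40.9901)²/40.9901 = 0.0000
  (55 − 60.8131)²/60.8131 = 0.5557
  (73 − 67.1968)²/67.1968 = 0.5012
  (38 − 37.8370)²/37.8370 = 0.0007
  (60 − 56.1352)²/56.1352 = 0.2661
  (58 − 62.0278)²/62.0278 = 0.2615
  (43 − 43.1730)²/43.1730 = 0.0007
  (66 − 64.0517)²/64.0517 = 0.0593
  (69 − 70.7753)²/70.7753 = 0.0445
χ² = 0.0000 + 0.5557 + 0.5012 + 0.0007 + 0.2661 + 0.2615 + 0.0007 + 0.0593 + 0.0445 = 1.690

1.690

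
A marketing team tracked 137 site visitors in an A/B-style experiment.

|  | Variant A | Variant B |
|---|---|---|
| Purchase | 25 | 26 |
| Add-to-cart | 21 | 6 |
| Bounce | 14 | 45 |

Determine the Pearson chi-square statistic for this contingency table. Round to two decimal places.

22.88

Row totals: 51, 27, 59. Column totals: 60, 77. Grand total N = 137.
Expected counts (row total × column total / N):
  Purchase, Variant A: 51×60/137 = 22.336
  Purchase, Variant B: 51×77/137 = 28.664
  Add-to-cart, Variant A: 27×60/137 = 11.825
  Add-to-cart, Variant B: 27×77/137 = 15.175
  Bounce, Variant A: 59×60/137 = 25.839
  Bounce, Variant B: 59×77/137 = 33.161
Contributions (O − E)²/E:
  (25 − 22.336)²/22.336 = 0.3177
  (26 − 28.664)²/28.664 = 0.2476
  (21 − 11.825)²/11.825 = 7.1189
  (6 − 15.175)²/15.175 = 5.5473
  (14 − 25.839)²/25.839 = 5.4244
  (45 − 33.161)²/33.161 = 4.2267
χ² = 0.3177 + 0.2476 + 7.1189 + 5.5473 + 5.4244 + 4.2267 = 22.88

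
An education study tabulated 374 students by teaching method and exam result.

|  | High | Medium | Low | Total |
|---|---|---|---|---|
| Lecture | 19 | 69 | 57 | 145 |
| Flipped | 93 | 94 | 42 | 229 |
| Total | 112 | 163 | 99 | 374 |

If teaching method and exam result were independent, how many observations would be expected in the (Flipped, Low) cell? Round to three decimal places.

Row total (Flipped) = 229; column total (Low) = 99; grand total N = 374.
Expected count = (row total × column total) / N = 229 × 99 / 374 = 60.618.

60.618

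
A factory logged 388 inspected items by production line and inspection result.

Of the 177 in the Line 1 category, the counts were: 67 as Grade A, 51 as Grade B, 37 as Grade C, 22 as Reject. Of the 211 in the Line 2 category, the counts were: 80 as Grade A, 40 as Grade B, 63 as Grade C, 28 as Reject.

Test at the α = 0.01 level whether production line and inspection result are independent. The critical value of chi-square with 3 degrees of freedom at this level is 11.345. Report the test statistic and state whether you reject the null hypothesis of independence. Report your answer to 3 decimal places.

7.034; fail to reject H₀

Row totals: 177, 211. Column totals: 147, 91, 100, 50. Grand total N = 388.
Expected counts (row total × column total / N):
  Line 1, Grade A: 177×147/388 = 67.0593
  Line 1, Grade B: 177×91/388 = 41.5129
  Line 1, Grade C: 177×100/388 = 45.6186
  Line 1, Reject: 177×50/388 = 22.8093
  Line 2, Grade A: 211×147/388 = 79.9407
  Line 2, Grade B: 211×91/388 = 49.4871
  Line 2, Grade C: 211×100/388 = 54.3814
  Line 2, Reject: 211×50/388 = 27.1907
Contributions (O − E)²/E:
  (67 − 67.0593)²/67.0593 = 0.0001
  (51 − 41.5129)²/41.5129 = 2.1681
  (37 − 45.6186)²/45.6186 = 1.6283
  (22 − 22.8093)²/22.8093 = 0.0287
  (80 − 79.9407)²/79.9407 = 0.0000
  (40 − 49.4871)²/49.4871 = 1.8188
  (63 − 54.3814)²/54.3814 = 1.3659
  (28 − 27.1907)²/27.1907 = 0.0241
χ² = 0.0001 + 2.1681 + 1.6283 + 0.0287 + 0.0000 + 1.8188 + 1.3659 + 0.0241 = 7.034
df = (2−1)(4−1) = 3. Since 7.034 < 11.345, fail to reject the null hypothesis of independence at α = 0.01.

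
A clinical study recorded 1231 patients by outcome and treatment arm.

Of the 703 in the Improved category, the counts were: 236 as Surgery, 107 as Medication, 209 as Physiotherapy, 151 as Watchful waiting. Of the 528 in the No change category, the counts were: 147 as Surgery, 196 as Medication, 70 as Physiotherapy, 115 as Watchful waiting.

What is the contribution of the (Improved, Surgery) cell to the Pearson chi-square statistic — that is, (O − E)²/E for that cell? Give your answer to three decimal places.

1.365

Row total (Improved) = 703; column total (Surgery) = 383; N = 1231.
Expected count E = 703 × 383 / 1231 = 218.7238.
Contribution = (O − E)²/E = (236 − 218.7238)² / 218.7238 = 1.365.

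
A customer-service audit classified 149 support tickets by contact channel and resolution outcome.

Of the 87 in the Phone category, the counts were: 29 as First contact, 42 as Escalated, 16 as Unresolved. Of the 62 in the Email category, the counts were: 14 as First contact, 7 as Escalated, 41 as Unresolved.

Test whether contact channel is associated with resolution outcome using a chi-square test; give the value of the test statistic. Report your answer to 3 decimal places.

Row totals: 87, 62. Column totals: 43, 49, 57. Grand total N = 149.
Expected counts (row total × column total / N):
  Phone, First contact: 87×43/149 = 25.10738
  Phone, Escalated: 87×49/149 = 28.61074
  Phone, Unresolved: 87×57/149 = 33.28188
  Email, First contact: 62×43/149 = 17.89262
  Email, Escalated: 62×49/149 = 20.38926
  Email, Unresolved: 62×57/149 = 23.71812
Contributions (O − E)²/E:
  (29 − 25.10738)²/25.10738 = 0.6035
  (42 − 28.61074)²/28.61074 = 6.2659
  (16 − 33.28188)²/33.28188 = 8.9738
  (14 − 17.89262)²/17.89262 = 0.8469
  (7 − 20.38926)²/20.38926 = 8.7925
  (41 − 23.71812)²/23.71812 = 12.5922
χ² = 0.6035 + 6.2659 + 8.9738 + 0.8469 + 8.7925 + 12.5922 = 38.075

38.075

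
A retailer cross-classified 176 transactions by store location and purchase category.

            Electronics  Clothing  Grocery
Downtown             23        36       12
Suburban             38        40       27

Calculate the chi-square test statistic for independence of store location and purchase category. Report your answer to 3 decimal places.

Row totals: 71, 105. Column totals: 61, 76, 39. Grand total N = 176.
Expected counts (row total × column total / N):
  Downtown, Electronics: 71×61/176 = 24.6080
  Downtown, Clothing: 71×76/176 = 30.6591
  Downtown, Grocery: 71×39/176 = 15.7330
  Suburban, Electronics: 105×61/176 = 36.3920
  Suburban, Clothing: 105×76/176 = 45.3409
  Suburban, Grocery: 105×39/176 = 23.2670
Contributions (O − E)²/E:
  (23 − 24.6080)²/24.6080 = 0.1051
  (36 − 30.6591)²/30.6591 = 0.9304
  (12 − 15.7330)²/15.7330 = 0.8857
  (38 − 36.3920)²/36.3920 = 0.0711
  (40 − 45.3409)²/45.3409 = 0.6291
  (27 − 23.2670)²/23.2670 = 0.5989
χ² = 0.1051 + 0.9304 + 0.8857 + 0.0711 + 0.6291 + 0.5989 = 3.220

3.220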